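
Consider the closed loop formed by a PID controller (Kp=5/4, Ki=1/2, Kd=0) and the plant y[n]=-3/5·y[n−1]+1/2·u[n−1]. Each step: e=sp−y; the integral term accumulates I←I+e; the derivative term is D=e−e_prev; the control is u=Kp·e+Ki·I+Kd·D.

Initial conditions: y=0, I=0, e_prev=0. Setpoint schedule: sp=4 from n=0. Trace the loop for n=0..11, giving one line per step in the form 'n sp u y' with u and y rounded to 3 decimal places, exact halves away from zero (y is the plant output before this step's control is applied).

0 4 7.000 0.000
1 4 2.875 3.500
2 4 10.409 -0.663
3 4 1.777 5.602
4 4 15.107 -2.473
5 4 -1.799 9.037
6 4 22.561 -6.322
7 4 -9.720 15.073
8 4 35.454 -13.904
9 4 -25.547 26.069
10 4 58.765 -28.415
11 4 -56.009 46.432

(exact arithmetic carried between steps; '≈' marks a value shown rounded to 6 d.p. or computed from one; I and e_prev carry over from the previous line; the table rounds u and y to 3 d.p., halves away from zero)
n=0: y=0, sp=4, e=sp−y=4; I=4, D=e−e_prev=4; u=5/4·4+1/2·4+0·4=7; next y=-3/5·0+1/2·7=3.5
n=1: y=3.5, sp=4, e=sp−y=0.5; I=4.5, D=e−e_prev=-3.5; u=5/4·0.5+1/2·4.5+0·(-3.5)=2.875; next y=-3/5·3.5+1/2·2.875=-0.6625
n=2: y=-0.6625, sp=4, e=sp−y=4.6625; I=9.1625, D=e−e_prev=4.1625; u=5/4·4.6625+1/2·9.1625+0·4.1625=10.409375; next y=-3/5·(-0.6625)+1/2·10.409375≈5.602188
n=3: y≈5.602188, sp=4, e=sp−y≈-1.602188; I≈7.560313, D=e−e_prev≈-6.264688; u=5/4·(-1.602188)+1/2·7.560313+0·(-6.264688)≈1.777422; next y=-3/5·5.602188+1/2·1.777422≈-2.472602
n=4: y≈-2.472602, sp=4, e=sp−y≈6.472602; I≈14.032914, D=e−e_prev≈8.074789; u=5/4·6.472602+1/2·14.032914+0·8.074789≈15.107209; next y=-3/5·(-2.472602)+1/2·15.107209≈9.037165
n=5: y≈9.037165, sp=4, e=sp−y≈-5.037165; I≈8.995749, D=e−e_prev≈-11.509767; u=5/4·(-5.037165)+1/2·8.995749+0·(-11.509767)≈-1.798582; next y=-3/5·9.037165+1/2·(-1.798582)≈-6.321590
n=6: y≈-6.321590, sp=4, e=sp−y≈10.321590; I≈19.317339, D=e−e_prev≈15.358756; u=5/4·10.321590+1/2·19.317339+0·15.358756≈22.560658; next y=-3/5·(-6.321590)+1/2·22.560658≈15.073283
n=7: y≈15.073283, sp=4, e=sp−y≈-11.073283; I≈8.244056, D=e−e_prev≈-21.394874; u=5/4·(-11.073283)+1/2·8.244056+0·(-21.394874)≈-9.719576; next y=-3/5·15.073283+1/2·(-9.719576)≈-13.903758
n=8: y≈-13.903758, sp=4, e=sp−y≈17.903758; I≈26.147814, D=e−e_prev≈28.977041; u=5/4·17.903758+1/2·26.147814+0·28.977041≈35.453604; next y=-3/5·(-13.903758)+1/2·35.453604≈26.069057
n=9: y≈26.069057, sp=4, e=sp−y≈-22.069057; I≈4.078757, D=e−e_prev≈-39.972815; u=5/4·(-22.069057)+1/2·4.078757+0·(-39.972815)≈-25.546943; next y=-3/5·26.069057+1/2·(-25.546943)≈-28.414905
n=10: y≈-28.414905, sp=4, e=sp−y≈32.414905; I≈36.493662, D=e−e_prev≈54.483962; u=5/4·32.414905+1/2·36.493662+0·54.483962≈58.765463; next y=-3/5·(-28.414905)+1/2·58.765463≈46.431675
n=11: y≈46.431675, sp=4, e=sp−y≈-42.431675; I≈-5.938012, D=e−e_prev≈-74.846580; u=5/4·(-42.431675)+1/2·(-5.938012)+0·(-74.846580)≈-56.008599; next y=-3/5·46.431675+1/2·(-56.008599)≈-55.863305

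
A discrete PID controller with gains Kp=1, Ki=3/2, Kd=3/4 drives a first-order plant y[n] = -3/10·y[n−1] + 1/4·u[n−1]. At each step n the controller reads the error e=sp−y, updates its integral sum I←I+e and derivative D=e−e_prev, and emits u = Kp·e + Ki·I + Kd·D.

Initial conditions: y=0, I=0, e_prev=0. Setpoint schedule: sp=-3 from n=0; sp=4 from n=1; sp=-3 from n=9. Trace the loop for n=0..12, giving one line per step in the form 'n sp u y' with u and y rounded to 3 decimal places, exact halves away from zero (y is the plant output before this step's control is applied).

0 -3 -9.750 0.000
1 4 18.672 -2.438
2 4 -4.219 5.399
3 4 25.799 -2.675
4 4 -2.506 7.252
5 4 32.737 -2.802
6 4 -3.039 9.025
7 4 38.894 -3.467
8 4 -5.525 10.764
9 -3 22.218 -4.610
10 -3 -19.177 6.938
11 -3 19.470 -6.876
12 -3 -29.945 6.930

(exact arithmetic carried between steps; '≈' marks a value shown rounded to 6 d.p. or computed from one; I and e_prev carry over from the previous line; the table rounds u and y to 3 d.p., halves away from zero)
n=0: y=0, sp=-3, e=sp−y=-3; I=-3, D=e−e_prev=-3; u=1·(-3)+3/2·(-3)+3/4·(-3)=-9.75; next y=-3/10·0+1/4·(-9.75)=-2.4375
n=1: y=-2.4375, sp=4, e=sp−y=6.4375; I=3.4375, D=e−e_prev=9.4375; u=1·6.4375+3/2·3.4375+3/4·9.4375=18.671875; next y=-3/10·(-2.4375)+1/4·18.671875≈5.399219
n=2: y≈5.399219, sp=4, e=sp−y≈-1.399219; I≈2.038281, D=e−e_prev≈-7.836719; u=1·(-1.399219)+3/2·2.038281+3/4·(-7.836719)≈-4.219336; next y=-3/10·5.399219+1/4·(-4.219336)≈-2.674600
n=3: y≈-2.674600, sp=4, e=sp−y≈6.674600; I≈8.712881, D=e−e_prev≈8.073818; u=1·6.674600+3/2·8.712881+3/4·8.073818≈25.799285; next y=-3/10·(-2.674600)+1/4·25.799285≈7.252201
n=4: y≈7.252201, sp=4, e=sp−y≈-3.252201; I≈5.460680, D=e−e_prev≈-9.926801; u=1·(-3.252201)+3/2·5.460680+3/4·(-9.926801)≈-2.506282; next y=-3/10·7.252201+1/4·(-2.506282)≈-2.802231
n=5: y≈-2.802231, sp=4, e=sp−y≈6.802231; I≈12.262911, D=e−e_prev≈10.054432; u=1·6.802231+3/2·12.262911+3/4·10.054432≈32.737421; next y=-3/10·(-2.802231)+1/4·32.737421≈9.025024
n=6: y≈9.025024, sp=4, e=sp−y≈-5.025024; I≈7.237886, D=e−e_prev≈-11.827255; u=1·(-5.025024)+3/2·7.237886+3/4·(-11.827255)≈-3.038636; next y=-3/10·9.025024+1/4·(-3.038636)≈-3.467166
n=7: y≈-3.467166, sp=4, e=sp−y≈7.467166; I≈14.705053, D=e−e_prev≈12.492191; u=1·7.467166+3/2·14.705053+3/4·12.492191≈38.893888; next y=-3/10·(-3.467166)+1/4·38.893888≈10.763622
n=8: y≈10.763622, sp=4, e=sp−y≈-6.763622; I≈7.941431, D=e−e_prev≈-14.230788; u=1·(-6.763622)+3/2·7.941431+3/4·(-14.230788)≈-5.524567; next y=-3/10·10.763622+1/4·(-5.524567)≈-4.610228
n=9: y≈-4.610228, sp=-3, e=sp−y≈1.610228; I≈9.551659, D=e−e_prev≈8.373850; u=1·1.610228+3/2·9.551659+3/4·8.373850≈22.218105; next y=-3/10·(-4.610228)+1/4·22.218105≈6.937595
n=10: y≈6.937595, sp=-3, e=sp−y≈-9.937595; I≈-0.385936, D=e−e_prev≈-11.547823; u=1·(-9.937595)+3/2·(-0.385936)+3/4·(-11.547823)≈-19.177366; next y=-3/10·6.937595+1/4·(-19.177366)≈-6.875620
n=11: y≈-6.875620, sp=-3, e=sp−y≈3.875620; I≈3.489684, D=e−e_prev≈13.813215; u=1·3.875620+3/2·3.489684+3/4·13.813215≈19.470057; next y=-3/10·(-6.875620)+1/4·19.470057≈6.930200
n=12: y≈6.930200, sp=-3, e=sp−y≈-9.930200; I≈-6.440516, D=e−e_prev≈-13.805820; u=1·(-9.930200)+3/2·(-6.440516)+3/4·(-13.805820)≈-29.945339; next y=-3/10·6.930200+1/4·(-29.945339)≈-9.565395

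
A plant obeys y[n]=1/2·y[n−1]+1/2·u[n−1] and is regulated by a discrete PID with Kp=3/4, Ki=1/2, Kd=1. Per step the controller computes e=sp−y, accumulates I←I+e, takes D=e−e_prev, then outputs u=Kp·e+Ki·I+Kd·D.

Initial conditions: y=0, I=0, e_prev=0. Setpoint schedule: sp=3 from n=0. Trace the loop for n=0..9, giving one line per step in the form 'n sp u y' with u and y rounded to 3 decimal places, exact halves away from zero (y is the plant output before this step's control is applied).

(exact arithmetic carried between steps; '≈' marks a value shown rounded to 6 d.p. or computed from one; I and e_prev carry over from the previous line; the table rounds u and y to 3 d.p., halves away from zero)
n=0: y=0, sp=3, e=sp−y=3; I=3, D=e−e_prev=3; u=3/4·3+1/2·3+1·3=6.75; next y=1/2·0+1/2·6.75=3.375
n=1: y=3.375, sp=3, e=sp−y=-0.375; I=2.625, D=e−e_prev=-3.375; u=3/4·(-0.375)+1/2·2.625+1·(-3.375)=-2.34375; next y=1/2·3.375+1/2·(-2.34375)=0.515625
n=2: y=0.515625, sp=3, e=sp−y=2.484375; I=5.109375, D=e−e_prev=2.859375; u=3/4·2.484375+1/2·5.109375+1·2.859375≈7.277344; next y=1/2·0.515625+1/2·7.277344≈3.896484
n=3: y≈3.896484, sp=3, e=sp−y≈-0.896484; I≈4.212891, D=e−e_prev≈-3.380859; u=3/4·(-0.896484)+1/2·4.212891+1·(-3.380859)≈-1.946777; next y=1/2·3.896484+1/2·(-1.946777)≈0.974854
n=4: y≈0.974854, sp=3, e=sp−y≈2.025146; I≈6.238037, D=e−e_prev≈2.921631; u=3/4·2.025146+1/2·6.238037+1·2.921631≈7.559509; next y=1/2·0.974854+1/2·7.559509≈4.267181
n=5: y≈4.267181, sp=3, e=sp−y≈-1.267181; I≈4.970856, D=e−e_prev≈-3.292328; u=3/4·(-1.267181)+1/2·4.970856+1·(-3.292328)≈-1.757286; next y=1/2·4.267181+1/2·(-1.757286)≈1.254948
n=6: y≈1.254948, sp=3, e=sp−y≈1.745052; I≈6.715908, D=e−e_prev≈3.012234; u=3/4·1.745052+1/2·6.715908+1·3.012234≈7.678977; next y=1/2·1.254948+1/2·7.678977≈4.466962
n=7: y≈4.466962, sp=3, e=sp−y≈-1.466962; I≈5.248946, D=e−e_prev≈-3.212015; u=3/4·(-1.466962)+1/2·5.248946+1·(-3.212015)≈-1.687764; next y=1/2·4.466962+1/2·(-1.687764)≈1.389599
n=8: y≈1.389599, sp=3, e=sp−y≈1.610401; I≈6.859346, D=e−e_prev≈3.077363; u=3/4·1.610401+1/2·6.859346+1·3.077363≈7.714837; next y=1/2·1.389599+1/2·7.714837≈4.552218
n=9: y≈4.552218, sp=3, e=sp−y≈-1.552218; I≈5.307128, D=e−e_prev≈-3.162619; u=3/4·(-1.552218)+1/2·5.307128+1·(-3.162619)≈-1.673218; next y=1/2·4.552218+1/2·(-1.673218)≈1.439500

0 3 6.750 0.000
1 3 -2.344 3.375
2 3 7.277 0.516
3 3 -1.947 3.896
4 3 7.560 0.975
5 3 -1.757 4.267
6 3 7.679 1.255
7 3 -1.688 4.467
8 3 7.715 1.390
9 3 -1.673 4.552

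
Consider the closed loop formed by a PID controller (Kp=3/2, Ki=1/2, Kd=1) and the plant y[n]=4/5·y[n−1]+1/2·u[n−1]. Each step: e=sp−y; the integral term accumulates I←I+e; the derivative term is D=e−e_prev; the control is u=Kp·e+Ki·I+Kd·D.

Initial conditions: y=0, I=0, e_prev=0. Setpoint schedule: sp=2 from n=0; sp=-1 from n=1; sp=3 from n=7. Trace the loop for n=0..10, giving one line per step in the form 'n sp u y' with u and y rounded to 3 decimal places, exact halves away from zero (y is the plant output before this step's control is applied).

0 2 6.000 0.000
1 -1 -13.000 3.000
2 -1 12.300 -4.100
3 -1 -14.160 2.870
4 -1 13.837 -4.784
5 -1 -15.551 3.091
6 -1 15.460 -5.302
7 3 -5.154 3.488
8 3 9.216 0.213
9 3 -6.361 4.779
10 3 9.724 0.642

(exact arithmetic carried between steps; '≈' marks a value shown rounded to 6 d.p. or computed from one; I and e_prev carry over from the previous line; the table rounds u and y to 3 d.p., halves away from zero)
n=0: y=0, sp=2, e=sp−y=2; I=2, D=e−e_prev=2; u=3/2·2+1/2·2+1·2=6; next y=4/5·0+1/2·6=3
n=1: y=3, sp=-1, e=sp−y=-4; I=-2, D=e−e_prev=-6; u=3/2·(-4)+1/2·(-2)+1·(-6)=-13; next y=4/5·3+1/2·(-13)=-4.1
n=2: y=-4.1, sp=-1, e=sp−y=3.1; I=1.1, D=e−e_prev=7.1; u=3/2·3.1+1/2·1.1+1·7.1=12.3; next y=4/5·(-4.1)+1/2·12.3=2.87
n=3: y=2.87, sp=-1, e=sp−y=-3.87; I=-2.77, D=e−e_prev=-6.97; u=3/2·(-3.87)+1/2·(-2.77)+1·(-6.97)=-14.16; next y=4/5·2.87+1/2·(-14.16)=-4.784
n=4: y=-4.784, sp=-1, e=sp−y=3.784; I=1.014, D=e−e_prev=7.654; u=3/2·3.784+1/2·1.014+1·7.654=13.837; next y=4/5·(-4.784)+1/2·13.837=3.0913
n=5: y=3.0913, sp=-1, e=sp−y=-4.0913; I=-3.0773, D=e−e_prev=-7.8753; u=3/2·(-4.0913)+1/2·(-3.0773)+1·(-7.8753)=-15.5509; next y=4/5·3.0913+1/2·(-15.5509)=-5.30241
n=6: y=-5.30241, sp=-1, e=sp−y=4.30241; I=1.22511, D=e−e_prev=8.39371; u=3/2·4.30241+1/2·1.22511+1·8.39371=15.45988; next y=4/5·(-5.30241)+1/2·15.45988=3.488012
n=7: y=3.488012, sp=3, e=sp−y=-0.488012; I=0.737098, D=e−e_prev=-4.790422; u=3/2·(-0.488012)+1/2·0.737098+1·(-4.790422)=-5.153891; next y=4/5·3.488012+1/2·(-5.153891)≈0.213464
n=8: y≈0.213464, sp=3, e=sp−y≈2.786536; I≈3.523634, D=e−e_prev≈3.274548; u=3/2·2.786536+1/2·3.523634+1·3.274548≈9.216169; next y=4/5·0.213464+1/2·9.216169≈4.778856
n=9: y≈4.778856, sp=3, e=sp−y≈-1.778856; I≈1.744778, D=e−e_prev≈-4.565392; u=3/2·(-1.778856)+1/2·1.744778+1·(-4.565392)≈-6.361286; next y=4/5·4.778856+1/2·(-6.361286)≈0.642442
n=10: y≈0.642442, sp=3, e=sp−y≈2.357558; I≈4.102337, D=e−e_prev≈4.136414; u=3/2·2.357558+1/2·4.102337+1·4.136414≈9.723920; next y=4/5·0.642442+1/2·9.723920≈5.375913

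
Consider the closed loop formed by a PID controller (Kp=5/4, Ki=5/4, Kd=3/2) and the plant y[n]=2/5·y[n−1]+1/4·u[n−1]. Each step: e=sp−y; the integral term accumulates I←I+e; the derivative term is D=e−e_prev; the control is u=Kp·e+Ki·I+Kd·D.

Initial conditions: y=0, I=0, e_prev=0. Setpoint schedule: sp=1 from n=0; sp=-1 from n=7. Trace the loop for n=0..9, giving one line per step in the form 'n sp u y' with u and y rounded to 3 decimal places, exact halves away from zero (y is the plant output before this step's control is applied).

(exact arithmetic carried between steps; '≈' marks a value shown rounded to 6 d.p. or computed from one; I and e_prev carry over from the previous line; the table rounds u and y to 3 d.p., halves away from zero)
n=0: y=0, sp=1, e=sp−y=1; I=1, D=e−e_prev=1; u=5/4·1+5/4·1+3/2·1=4; next y=2/5·0+1/4·4=1
n=1: y=1, sp=1, e=sp−y=0; I=1, D=e−e_prev=-1; u=5/4·0+5/4·1+3/2·(-1)=-0.25; next y=2/5·1+1/4·(-0.25)=0.3375
n=2: y=0.3375, sp=1, e=sp−y=0.6625; I=1.6625, D=e−e_prev=0.6625; u=5/4·0.6625+5/4·1.6625+3/2·0.6625=3.9; next y=2/5·0.3375+1/4·3.9=1.11
n=3: y=1.11, sp=1, e=sp−y=-0.11; I=1.5525, D=e−e_prev=-0.7725; u=5/4·(-0.11)+5/4·1.5525+3/2·(-0.7725)=0.644375; next y=2/5·1.11+1/4·0.644375≈0.605094
n=4: y≈0.605094, sp=1, e=sp−y≈0.394906; I≈1.947406, D=e−e_prev≈0.504906; u=5/4·0.394906+5/4·1.947406+3/2·0.504906≈3.68525; next y=2/5·0.605094+1/4·3.68525≈1.16335
n=5: y=1.16335, sp=1, e=sp−y=-0.16335; I≈1.784056, D=e−e_prev≈-0.558256; u=5/4·(-0.16335)+5/4·1.784056+3/2·(-0.558256)≈1.188498; next y=2/5·1.16335+1/4·1.188498≈0.762465
n=6: y≈0.762465, sp=1, e=sp−y≈0.237535; I≈2.021592, D=e−e_prev≈0.400885; u=5/4·0.237535+5/4·2.021592+3/2·0.400885≈3.425237; next y=2/5·0.762465+1/4·3.425237≈1.161295
n=7: y≈1.161295, sp=-1, e=sp−y≈-2.161295; I≈-0.139703, D=e−e_prev≈-2.398830; u=5/4·(-2.161295)+5/4·(-0.139703)+3/2·(-2.398830)≈-6.474494; next y=2/5·1.161295+1/4·(-6.474494)≈-1.154105
n=8: y≈-1.154105, sp=-1, e=sp−y≈0.154105; I≈0.014402, D=e−e_prev≈2.315400; u=5/4·0.154105+5/4·0.014402+3/2·2.315400≈3.683735; next y=2/5·(-1.154105)+1/4·3.683735≈0.459292
n=9: y≈0.459292, sp=-1, e=sp−y≈-1.459292; I≈-1.444890, D=e−e_prev≈-1.613397; u=5/4·(-1.459292)+5/4·(-1.444890)+3/2·(-1.613397)≈-6.050322; next y=2/5·0.459292+1/4·(-6.050322)≈-1.328864

0 1 4.000 0.000
1 1 -0.250 1.000
2 1 3.900 0.338
3 1 0.644 1.110
4 1 3.685 0.605
5 1 1.188 1.163
6 1 3.425 0.762
7 -1 -6.474 1.161
8 -1 3.684 -1.154
9 -1 -6.050 0.459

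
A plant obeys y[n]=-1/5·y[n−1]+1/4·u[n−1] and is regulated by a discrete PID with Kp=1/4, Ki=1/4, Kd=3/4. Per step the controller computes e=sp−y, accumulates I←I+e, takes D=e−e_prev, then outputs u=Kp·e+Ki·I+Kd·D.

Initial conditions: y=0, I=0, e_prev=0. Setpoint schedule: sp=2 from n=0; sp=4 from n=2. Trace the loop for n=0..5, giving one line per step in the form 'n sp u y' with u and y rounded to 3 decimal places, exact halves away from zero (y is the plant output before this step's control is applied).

(exact arithmetic carried between steps; '≈' marks a value shown rounded to 6 d.p. or computed from one; I and e_prev carry over from the previous line; the table rounds u and y to 3 d.p., halves away from zero)
n=0: y=0, sp=2, e=sp−y=2; I=2, D=e−e_prev=2; u=1/4·2+1/4·2+3/4·2=2.5; next y=-1/5·0+1/4·2.5=0.625
n=1: y=0.625, sp=2, e=sp−y=1.375; I=3.375, D=e−e_prev=-0.625; u=1/4·1.375+1/4·3.375+3/4·(-0.625)=0.71875; next y=-1/5·0.625+1/4·0.71875≈0.054688
n=2: y≈0.054688, sp=4, e=sp−y≈3.945313; I≈7.320313, D=e−e_prev≈2.570313; u=1/4·3.945313+1/4·7.320313+3/4·2.570313≈4.744141; next y=-1/5·0.054688+1/4·4.744141≈1.175098
n=3: y≈1.175098, sp=4, e=sp−y≈2.824902; I≈10.145215, D=e−e_prev≈-1.120410; u=1/4·2.824902+1/4·10.145215+3/4·(-1.120410)≈2.402222; next y=-1/5·1.175098+1/4·2.402222≈0.365536
n=4: y≈0.365536, sp=4, e=sp−y≈3.634464; I≈13.779679, D=e−e_prev≈0.809562; u=1/4·3.634464+1/4·13.779679+3/4·0.809562≈4.960707; next y=-1/5·0.365536+1/4·4.960707≈1.167070
n=5: y≈1.167070, sp=4, e=sp−y≈2.832930; I≈16.612609, D=e−e_prev≈-0.801534; u=1/4·2.832930+1/4·16.612609+3/4·(-0.801534)≈4.260235; next y=-1/5·1.167070+1/4·4.260235≈0.831645

0 2 2.500 0.000
1 2 0.719 0.625
2 4 4.744 0.055
3 4 2.402 1.175
4 4 4.961 0.366
5 4 4.260 1.167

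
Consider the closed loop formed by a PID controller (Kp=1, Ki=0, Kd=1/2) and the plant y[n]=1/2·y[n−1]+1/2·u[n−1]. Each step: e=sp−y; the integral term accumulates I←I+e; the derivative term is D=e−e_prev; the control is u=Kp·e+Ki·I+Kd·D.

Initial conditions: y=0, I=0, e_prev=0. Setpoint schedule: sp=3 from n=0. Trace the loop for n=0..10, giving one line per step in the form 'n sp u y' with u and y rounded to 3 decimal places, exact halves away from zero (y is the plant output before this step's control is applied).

(exact arithmetic carried between steps; '≈' marks a value shown rounded to 6 d.p. or computed from one; I and e_prev carry over from the previous line; the table rounds u and y to 3 d.p., halves away from zero)
n=0: y=0, sp=3, e=sp−y=3; I=3, D=e−e_prev=3; u=1·3+0·3+1/2·3=4.5; next y=1/2·0+1/2·4.5=2.25
n=1: y=2.25, sp=3, e=sp−y=0.75; I=3.75, D=e−e_prev=-2.25; u=1·0.75+0·3.75+1/2·(-2.25)=-0.375; next y=1/2·2.25+1/2·(-0.375)=0.9375
n=2: y=0.9375, sp=3, e=sp−y=2.0625; I=5.8125, D=e−e_prev=1.3125; u=1·2.0625+0·5.8125+1/2·1.3125=2.71875; next y=1/2·0.9375+1/2·2.71875=1.828125
n=3: y=1.828125, sp=3, e=sp−y=1.171875; I=6.984375, D=e−e_prev=-0.890625; u=1·1.171875+0·6.984375+1/2·(-0.890625)≈0.726563; next y=1/2·1.828125+1/2·0.726563≈1.277344
n=4: y≈1.277344, sp=3, e=sp−y≈1.722656; I≈8.707031, D=e−e_prev≈0.550781; u=1·1.722656+0·8.707031+1/2·0.550781≈1.998047; next y=1/2·1.277344+1/2·1.998047≈1.637695
n=5: y≈1.637695, sp=3, e=sp−y≈1.362305; I≈10.069336, D=e−e_prev≈-0.360352; u=1·1.362305+0·10.069336+1/2·(-0.360352)≈1.182129; next y=1/2·1.637695+1/2·1.182129≈1.409912
n=6: y≈1.409912, sp=3, e=sp−y≈1.590088; I≈11.659424, D=e−e_prev≈0.227783; u=1·1.590088+0·11.659424+1/2·0.227783≈1.703979; next y=1/2·1.409912+1/2·1.703979≈1.556946
n=7: y≈1.556946, sp=3, e=sp−y≈1.443054; I≈13.102478, D=e−e_prev≈-0.147034; u=1·1.443054+0·13.102478+1/2·(-0.147034)≈1.369537; next y=1/2·1.556946+1/2·1.369537≈1.463242
n=8: y≈1.463242, sp=3, e=sp−y≈1.536758; I≈14.639236, D=e−e_prev≈0.093704; u=1·1.536758+0·14.639236+1/2·0.093704≈1.583611; next y=1/2·1.463242+1/2·1.583611≈1.523426
n=9: y≈1.523426, sp=3, e=sp−y≈1.476574; I≈16.115810, D=e−e_prev≈-0.060184; u=1·1.476574+0·16.115810+1/2·(-0.060184)≈1.446482; next y=1/2·1.523426+1/2·1.446482≈1.484954
n=10: y≈1.484954, sp=3, e=sp−y≈1.515046; I≈17.630857, D=e−e_prev≈0.038472; u=1·1.515046+0·17.630857+1/2·0.038472≈1.534282; next y=1/2·1.484954+1/2·1.534282≈1.509618

0 3 4.500 0.000
1 3 -0.375 2.250
2 3 2.719 0.938
3 3 0.727 1.828
4 3 1.998 1.277
5 3 1.182 1.638
6 3 1.704 1.410
7 3 1.370 1.557
8 3 1.584 1.463
9 3 1.446 1.523
10 3 1.534 1.485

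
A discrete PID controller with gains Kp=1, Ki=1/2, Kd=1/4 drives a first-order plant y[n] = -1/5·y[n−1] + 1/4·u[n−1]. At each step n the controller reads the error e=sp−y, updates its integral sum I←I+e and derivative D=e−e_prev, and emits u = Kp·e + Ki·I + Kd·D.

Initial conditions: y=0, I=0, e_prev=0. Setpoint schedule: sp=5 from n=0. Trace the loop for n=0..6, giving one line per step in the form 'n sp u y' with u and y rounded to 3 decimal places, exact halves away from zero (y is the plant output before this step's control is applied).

(exact arithmetic carried between steps; '≈' marks a value shown rounded to 6 d.p. or computed from one; I and e_prev carry over from the previous line; the table rounds u and y to 3 d.p., halves away from zero)
n=0: y=0, sp=5, e=sp−y=5; I=5, D=e−e_prev=5; u=1·5+1/2·5+1/4·5=8.75; next y=-1/5·0+1/4·8.75=2.1875
n=1: y=2.1875, sp=5, e=sp−y=2.8125; I=7.8125, D=e−e_prev=-2.1875; u=1·2.8125+1/2·7.8125+1/4·(-2.1875)=6.171875; next y=-1/5·2.1875+1/4·6.171875≈1.105469
n=2: y≈1.105469, sp=5, e=sp−y≈3.894531; I≈11.707031, D=e−e_prev≈1.082031; u=1·3.894531+1/2·11.707031+1/4·1.082031≈10.018555; next y=-1/5·1.105469+1/4·10.018555≈2.283545
n=3: y≈2.283545, sp=5, e=sp−y≈2.716455; I≈14.423486, D=e−e_prev≈-1.178076; u=1·2.716455+1/2·14.423486+1/4·(-1.178076)≈9.633679; next y=-1/5·2.283545+1/4·9.633679≈1.951711
n=4: y≈1.951711, sp=5, e=sp−y≈3.048289; I≈17.471776, D=e−e_prev≈0.331834; u=1·3.048289+1/2·17.471776+1/4·0.331834≈11.867135; next y=-1/5·1.951711+1/4·11.867135≈2.576442
n=5: y≈2.576442, sp=5, e=sp−y≈2.423558; I≈19.895334, D=e−e_prev≈-0.624731; u=1·2.423558+1/2·19.895334+1/4·(-0.624731)≈12.215042; next y=-1/5·2.576442+1/4·12.215042≈2.538472
n=6: y≈2.538472, sp=5, e=sp−y≈2.461528; I≈22.356862, D=e−e_prev≈0.037969; u=1·2.461528+1/2·22.356862+1/4·0.037969≈13.649451; next y=-1/5·2.538472+1/4·13.649451≈2.904668

0 5 8.750 0.000
1 5 6.172 2.188
2 5 10.019 1.105
3 5 9.634 2.284
4 5 11.867 1.952
5 5 12.215 2.576
6 5 13.649 2.538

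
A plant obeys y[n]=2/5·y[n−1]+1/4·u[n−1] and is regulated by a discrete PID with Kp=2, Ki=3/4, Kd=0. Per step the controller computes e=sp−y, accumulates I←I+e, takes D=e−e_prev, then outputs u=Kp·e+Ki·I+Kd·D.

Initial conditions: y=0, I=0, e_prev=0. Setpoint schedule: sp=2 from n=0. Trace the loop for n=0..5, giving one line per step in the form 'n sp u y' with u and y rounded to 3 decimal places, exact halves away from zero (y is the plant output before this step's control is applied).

0 2 5.500 0.000
1 2 3.219 1.375
2 2 3.743 1.355
3 2 3.889 1.478
4 2 4.045 1.563
5 2 4.171 1.637

(exact arithmetic carried between steps; '≈' marks a value shown rounded to 6 d.p. or computed from one; I and e_prev carry over from the previous line; the table rounds u and y to 3 d.p., halves away from zero)
n=0: y=0, sp=2, e=sp−y=2; I=2, D=e−e_prev=2; u=2·2+3/4·2+0·2=5.5; next y=2/5·0+1/4·5.5=1.375
n=1: y=1.375, sp=2, e=sp−y=0.625; I=2.625, D=e−e_prev=-1.375; u=2·0.625+3/4·2.625+0·(-1.375)=3.21875; next y=2/5·1.375+1/4·3.21875≈1.354688
n=2: y≈1.354688, sp=2, e=sp−y≈0.645313; I≈3.270313, D=e−e_prev≈0.020313; u=2·0.645313+3/4·3.270313+0·0.020313≈3.743359; next y=2/5·1.354688+1/4·3.743359≈1.477715
n=3: y≈1.477715, sp=2, e=sp−y≈0.522285; I≈3.792598, D=e−e_prev≈-0.123027; u=2·0.522285+3/4·3.792598+0·(-0.123027)≈3.889019; next y=2/5·1.477715+1/4·3.889019≈1.563341
n=4: y≈1.563341, sp=2, e=sp−y≈0.436659; I≈4.229257, D=e−e_prev≈-0.085626; u=2·0.436659+3/4·4.229257+0·(-0.085626)≈4.045262; next y=2/5·1.563341+1/4·4.045262≈1.636652
n=5: y≈1.636652, sp=2, e=sp−y≈0.363348; I≈4.592605, D=e−e_prev≈-0.073311; u=2·0.363348+3/4·4.592605+0·(-0.073311)≈4.171151; next y=2/5·1.636652+1/4·4.171151≈1.697448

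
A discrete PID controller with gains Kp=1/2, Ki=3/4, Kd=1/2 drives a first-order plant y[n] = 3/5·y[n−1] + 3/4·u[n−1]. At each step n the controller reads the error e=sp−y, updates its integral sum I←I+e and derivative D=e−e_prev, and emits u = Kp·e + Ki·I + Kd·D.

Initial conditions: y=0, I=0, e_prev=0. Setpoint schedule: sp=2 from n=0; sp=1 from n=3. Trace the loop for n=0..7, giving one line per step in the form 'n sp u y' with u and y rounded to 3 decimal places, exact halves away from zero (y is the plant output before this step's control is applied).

0 2 3.500 0.000
1 2 -0.594 2.625
2 2 2.867 1.130
3 1 -1.950 2.828
4 1 2.567 0.234
5 1 -1.361 2.066
6 1 1.988 0.219
7 1 -0.806 1.622

(exact arithmetic carried between steps; '≈' marks a value shown rounded to 6 d.p. or computed from one; I and e_prev carry over from the previous line; the table rounds u and y to 3 d.p., halves away from zero)
n=0: y=0, sp=2, e=sp−y=2; I=2, D=e−e_prev=2; u=1/2·2+3/4·2+1/2·2=3.5; next y=3/5·0+3/4·3.5=2.625
n=1: y=2.625, sp=2, e=sp−y=-0.625; I=1.375, D=e−e_prev=-2.625; u=1/2·(-0.625)+3/4·1.375+1/2·(-2.625)=-0.59375; next y=3/5·2.625+3/4·(-0.59375)≈1.129688
n=2: y≈1.129688, sp=2, e=sp−y≈0.870313; I≈2.245313, D=e−e_prev≈1.495313; u=1/2·0.870313+3/4·2.245313+1/2·1.495313≈2.866797; next y=3/5·1.129688+3/4·2.866797≈2.827910
n=3: y≈2.827910, sp=1, e=sp−y≈-1.827910; I≈0.417402, D=e−e_prev≈-2.698223; u=1/2·(-1.827910)+3/4·0.417402+1/2·(-2.698223)≈-1.950015; next y=3/5·2.827910+3/4·(-1.950015)≈0.234235
n=4: y≈0.234235, sp=1, e=sp−y≈0.765765; I≈1.183167, D=e−e_prev≈2.593675; u=1/2·0.765765+3/4·1.183167+1/2·2.593675≈2.567095; next y=3/5·0.234235+3/4·2.567095≈2.065863
n=5: y≈2.065863, sp=1, e=sp−y≈-1.065863; I≈0.117305, D=e−e_prev≈-1.831628; u=1/2·(-1.065863)+3/4·0.117305+1/2·(-1.831628)≈-1.360767; next y=3/5·2.065863+3/4·(-1.360767)≈0.218943
n=6: y≈0.218943, sp=1, e=sp−y≈0.781057; I≈0.898362, D=e−e_prev≈1.846920; u=1/2·0.781057+3/4·0.898362+1/2·1.846920≈1.987760; next y=3/5·0.218943+3/4·1.987760≈1.622186
n=7: y≈1.622186, sp=1, e=sp−y≈-0.622186; I≈0.276176, D=e−e_prev≈-1.403243; u=1/2·(-0.622186)+3/4·0.276176+1/2·(-1.403243)≈-0.805582; next y=3/5·1.622186+3/4·(-0.805582)≈0.369125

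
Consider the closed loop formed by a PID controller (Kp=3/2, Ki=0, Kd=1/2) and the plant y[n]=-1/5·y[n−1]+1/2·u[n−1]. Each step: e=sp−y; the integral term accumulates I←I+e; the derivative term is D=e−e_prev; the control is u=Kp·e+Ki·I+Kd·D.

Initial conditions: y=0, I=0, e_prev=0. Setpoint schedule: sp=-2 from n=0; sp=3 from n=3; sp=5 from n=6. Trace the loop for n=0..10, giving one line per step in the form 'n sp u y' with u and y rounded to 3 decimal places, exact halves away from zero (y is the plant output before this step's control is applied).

(exact arithmetic carried between steps; '≈' marks a value shown rounded to 6 d.p. or computed from one; I and e_prev carry over from the previous line; the table rounds u and y to 3 d.p., halves away from zero)
n=0: y=0, sp=-2, e=sp−y=-2; I=-2, D=e−e_prev=-2; u=3/2·(-2)+0·(-2)+1/2·(-2)=-4; next y=-1/5·0+1/2·(-4)=-2
n=1: y=-2, sp=-2, e=sp−y=0; I=-2, D=e−e_prev=2; u=3/2·0+0·(-2)+1/2·2=1; next y=-1/5·(-2)+1/2·1=0.9
n=2: y=0.9, sp=-2, e=sp−y=-2.9; I=-4.9, D=e−e_prev=-2.9; u=3/2·(-2.9)+0·(-4.9)+1/2·(-2.9)=-5.8; next y=-1/5·0.9+1/2·(-5.8)=-3.08
n=3: y=-3.08, sp=3, e=sp−y=6.08; I=1.18, D=e−e_prev=8.98; u=3/2·6.08+0·1.18+1/2·8.98=13.61; next y=-1/5·(-3.08)+1/2·13.61=7.421
n=4: y=7.421, sp=3, e=sp−y=-4.421; I=-3.241, D=e−e_prev=-10.501; u=3/2·(-4.421)+0·(-3.241)+1/2·(-10.501)=-11.882; next y=-1/5·7.421+1/2·(-11.882)=-7.4252
n=5: y=-7.4252, sp=3, e=sp−y=10.4252; I=7.1842, D=e−e_prev=14.8462; u=3/2·10.4252+0·7.1842+1/2·14.8462=23.0609; next y=-1/5·(-7.4252)+1/2·23.0609=13.01549
n=6: y=13.01549, sp=5, e=sp−y=-8.01549; I=-0.83129, D=e−e_prev=-18.44069; u=3/2·(-8.01549)+0·(-0.83129)+1/2·(-18.44069)=-21.24358; next y=-1/5·13.01549+1/2·(-21.24358)=-13.224888
n=7: y=-13.224888, sp=5, e=sp−y=18.224888; I=17.393598, D=e−e_prev=26.240378; u=3/2·18.224888+0·17.393598+1/2·26.240378=40.457521; next y=-1/5·(-13.224888)+1/2·40.457521≈22.873738
n=8: y≈22.873738, sp=5, e=sp−y≈-17.873738; I≈-0.480140, D=e−e_prev≈-36.098626; u=3/2·(-17.873738)+0·(-0.480140)+1/2·(-36.098626)≈-44.859920; next y=-1/5·22.873738+1/2·(-44.859920)≈-27.004708
n=9: y≈-27.004708, sp=5, e=sp−y≈32.004708; I≈31.524568, D=e−e_prev≈49.878446; u=3/2·32.004708+0·31.524568+1/2·49.878446≈72.946284; next y=-1/5·(-27.004708)+1/2·72.946284≈41.874084
n=10: y≈41.874084, sp=5, e=sp−y≈-36.874084; I≈-5.349516, D=e−e_prev≈-68.878792; u=3/2·(-36.874084)+0·(-5.349516)+1/2·(-68.878792)≈-89.750521; next y=-1/5·41.874084+1/2·(-89.750521)≈-53.250077

0 -2 -4.000 0.000
1 -2 1.000 -2.000
2 -2 -5.800 0.900
3 3 13.610 -3.080
4 3 -11.882 7.421
5 3 23.061 -7.425
6 5 -21.244 13.015
7 5 40.458 -13.225
8 5 -44.860 22.874
9 5 72.946 -27.005
10 5 -89.751 41.874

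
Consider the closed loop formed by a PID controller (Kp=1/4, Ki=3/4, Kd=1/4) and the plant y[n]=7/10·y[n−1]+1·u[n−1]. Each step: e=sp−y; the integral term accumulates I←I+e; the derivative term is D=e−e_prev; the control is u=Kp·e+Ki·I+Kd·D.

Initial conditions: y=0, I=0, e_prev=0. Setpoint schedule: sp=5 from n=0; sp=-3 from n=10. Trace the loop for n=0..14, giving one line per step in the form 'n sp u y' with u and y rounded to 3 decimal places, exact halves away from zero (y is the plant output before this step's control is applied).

0 5 6.250 0.000
1 5 0.938 6.250
2 5 2.734 5.313
3 5 0.840 6.453
4 5 1.405 5.357
5 5 1.116 5.155
6 5 1.487 4.724
7 5 1.499 4.794
8 5 1.595 4.855
9 5 1.546 4.993
10 -3 -8.474 5.041
11 -3 -0.010 -4.946
12 -3 -2.890 -3.472
13 -3 0.143 -5.320
14 -3 -0.753 -3.581

(exact arithmetic carried between steps; '≈' marks a value shown rounded to 6 d.p. or computed from one; I and e_prev carry over from the previous line; the table rounds u and y to 3 d.p., halves away from zero)
n=0: y=0, sp=5, e=sp−y=5; I=5, D=e−e_prev=5; u=1/4·5+3/4·5+1/4·5=6.25; next y=7/10·0+1·6.25=6.25
n=1: y=6.25, sp=5, e=sp−y=-1.25; I=3.75, D=e−e_prev=-6.25; u=1/4·(-1.25)+3/4·3.75+1/4·(-6.25)=0.9375; next y=7/10·6.25+1·0.9375=5.3125
n=2: y=5.3125, sp=5, e=sp−y=-0.3125; I=3.4375, D=e−e_prev=0.9375; u=1/4·(-0.3125)+3/4·3.4375+1/4·0.9375=2.734375; next y=7/10·5.3125+1·2.734375=6.453125
n=3: y=6.453125, sp=5, e=sp−y=-1.453125; I=1.984375, D=e−e_prev=-1.140625; u=1/4·(-1.453125)+3/4·1.984375+1/4·(-1.140625)≈0.839844; next y=7/10·6.453125+1·0.839844≈5.357031
n=4: y≈5.357031, sp=5, e=sp−y≈-0.357031; I≈1.627344, D=e−e_prev≈1.096094; u=1/4·(-0.357031)+3/4·1.627344+1/4·1.096094≈1.405273; next y=7/10·5.357031+1·1.405273≈5.155195
n=5: y≈5.155195, sp=5, e=sp−y≈-0.155195; I≈1.472148, D=e−e_prev≈0.201836; u=1/4·(-0.155195)+3/4·1.472148+1/4·0.201836≈1.115771; next y=7/10·5.155195+1·1.115771≈4.724408
n=6: y≈4.724408, sp=5, e=sp−y≈0.275592; I≈1.747740, D=e−e_prev≈0.430787; u=1/4·0.275592+3/4·1.747740+1/4·0.430787≈1.487400; next y=7/10·4.724408+1·1.487400≈4.794486
n=7: y≈4.794486, sp=5, e=sp−y≈0.205514; I≈1.953255, D=e−e_prev≈-0.070077; u=1/4·0.205514+3/4·1.953255+1/4·(-0.070077)≈1.498800; next y=7/10·4.794486+1·1.498800≈4.854940
n=8: y≈4.854940, sp=5, e=sp−y≈0.145060; I≈2.098314, D=e−e_prev≈-0.060454; u=1/4·0.145060+3/4·2.098314+1/4·(-0.060454)≈1.594887; next y=7/10·4.854940+1·1.594887≈4.993345
n=9: y≈4.993345, sp=5, e=sp−y≈0.006655; I≈2.104969, D=e−e_prev≈-0.138405; u=1/4·0.006655+3/4·2.104969+1/4·(-0.138405)≈1.545789; next y=7/10·4.993345+1·1.545789≈5.041131
n=10: y≈5.041131, sp=-3, e=sp−y≈-8.041131; I≈-5.936162, D=e−e_prev≈-8.047786; u=1/4·(-8.041131)+3/4·(-5.936162)+1/4·(-8.047786)≈-8.474351; next y=7/10·5.041131+1·(-8.474351)≈-4.945559
n=11: y≈-4.945559, sp=-3, e=sp−y≈1.945559; I≈-3.990603, D=e−e_prev≈9.986690; u=1/4·1.945559+3/4·(-3.990603)+1/4·9.986690≈-0.009890; next y=7/10·(-4.945559)+1·(-0.009890)≈-3.471781
n=12: y≈-3.471781, sp=-3, e=sp−y≈0.471781; I≈-3.518822, D=e−e_prev≈-1.473778; u=1/4·0.471781+3/4·(-3.518822)+1/4·(-1.473778)≈-2.889615; next y=7/10·(-3.471781)+1·(-2.889615)≈-5.319862
n=13: y≈-5.319862, sp=-3, e=sp−y≈2.319862; I≈-1.198959, D=e−e_prev≈1.848081; u=1/4·2.319862+3/4·(-1.198959)+1/4·1.848081≈0.142766; next y=7/10·(-5.319862)+1·0.142766≈-3.581137
n=14: y≈-3.581137, sp=-3, e=sp−y≈0.581137; I≈-0.617822, D=e−e_prev≈-1.738725; u=1/4·0.581137+3/4·(-0.617822)+1/4·(-1.738725)≈-0.752763; next y=7/10·(-3.581137)+1·(-0.752763)≈-3.259560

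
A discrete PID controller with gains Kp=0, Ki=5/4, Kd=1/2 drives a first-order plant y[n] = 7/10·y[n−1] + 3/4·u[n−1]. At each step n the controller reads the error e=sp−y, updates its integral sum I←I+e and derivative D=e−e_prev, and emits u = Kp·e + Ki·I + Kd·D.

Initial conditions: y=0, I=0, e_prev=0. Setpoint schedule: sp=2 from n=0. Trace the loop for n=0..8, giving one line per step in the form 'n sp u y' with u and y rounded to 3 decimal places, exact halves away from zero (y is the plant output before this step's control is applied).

(exact arithmetic carried between steps; '≈' marks a value shown rounded to 6 d.p. or computed from one; I and e_prev carry over from the previous line; the table rounds u and y to 3 d.p., halves away from zero)
n=0: y=0, sp=2, e=sp−y=2; I=2, D=e−e_prev=2; u=0·2+5/4·2+1/2·2=3.5; next y=7/10·0+3/4·3.5=2.625
n=1: y=2.625, sp=2, e=sp−y=-0.625; I=1.375, D=e−e_prev=-2.625; u=0·(-0.625)+5/4·1.375+1/2·(-2.625)=0.40625; next y=7/10·2.625+3/4·0.40625≈2.142188
n=2: y≈2.142188, sp=2, e=sp−y≈-0.142188; I≈1.232813, D=e−e_prev≈0.482813; u=0·(-0.142188)+5/4·1.232813+1/2·0.482813≈1.782422; next y=7/10·2.142188+3/4·1.782422≈2.836348
n=3: y≈2.836348, sp=2, e=sp−y≈-0.836348; I≈0.396465, D=e−e_prev≈-0.694160; u=0·(-0.836348)+5/4·0.396465+1/2·(-0.694160)≈0.148501; next y=7/10·2.836348+3/4·0.148501≈2.096819
n=4: y≈2.096819, sp=2, e=sp−y≈-0.096819; I≈0.299646, D=e−e_prev≈0.739529; u=0·(-0.096819)+5/4·0.299646+1/2·0.739529≈0.744321; next y=7/10·2.096819+3/4·0.744321≈2.026014
n=5: y≈2.026014, sp=2, e=sp−y≈-0.026014; I≈0.273631, D=e−e_prev≈0.070805; u=0·(-0.026014)+5/4·0.273631+1/2·0.070805≈0.377441; next y=7/10·2.026014+3/4·0.377441≈1.701291
n=6: y≈1.701291, sp=2, e=sp−y≈0.298709; I≈0.572340, D=e−e_prev≈0.324723; u=0·0.298709+5/4·0.572340+1/2·0.324723≈0.877787; next y=7/10·1.701291+3/4·0.877787≈1.849244
n=7: y≈1.849244, sp=2, e=sp−y≈0.150756; I≈0.723096, D=e−e_prev≈-0.147953; u=0·0.150756+5/4·0.723096+1/2·(-0.147953)≈0.829894; next y=7/10·1.849244+3/4·0.829894≈1.916891
n=8: y≈1.916891, sp=2, e=sp−y≈0.083109; I≈0.806205, D=e−e_prev≈-0.067647; u=0·0.083109+5/4·0.806205+1/2·(-0.067647)≈0.973933; next y=7/10·1.916891+3/4·0.973933≈2.072273

0 2 3.500 0.000
1 2 0.406 2.625
2 2 1.782 2.142
3 2 0.149 2.836
4 2 0.744 2.097
5 2 0.377 2.026
6 2 0.878 1.701
7 2 0.830 1.849
8 2 0.974 1.917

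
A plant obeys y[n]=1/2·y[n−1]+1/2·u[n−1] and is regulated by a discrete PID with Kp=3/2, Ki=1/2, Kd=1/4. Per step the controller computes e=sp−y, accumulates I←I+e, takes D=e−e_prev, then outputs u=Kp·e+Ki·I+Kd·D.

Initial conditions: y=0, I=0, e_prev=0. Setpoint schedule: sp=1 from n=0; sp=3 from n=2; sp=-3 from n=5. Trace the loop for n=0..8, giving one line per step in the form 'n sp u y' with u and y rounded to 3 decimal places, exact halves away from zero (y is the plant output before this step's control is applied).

(exact arithmetic carried between steps; '≈' marks a value shown rounded to 6 d.p. or computed from one; I and e_prev carry over from the previous line; the table rounds u and y to 3 d.p., halves away from zero)
n=0: y=0, sp=1, e=sp−y=1; I=1, D=e−e_prev=1; u=3/2·1+1/2·1+1/4·1=2.25; next y=1/2·0+1/2·2.25=1.125
n=1: y=1.125, sp=1, e=sp−y=-0.125; I=0.875, D=e−e_prev=-1.125; u=3/2·(-0.125)+1/2·0.875+1/4·(-1.125)=-0.03125; next y=1/2·1.125+1/2·(-0.03125)=0.546875
n=2: y=0.546875, sp=3, e=sp−y=2.453125; I=3.328125, D=e−e_prev=2.578125; u=3/2·2.453125+1/2·3.328125+1/4·2.578125≈5.988281; next y=1/2·0.546875+1/2·5.988281≈3.267578
n=3: y≈3.267578, sp=3, e=sp−y≈-0.267578; I≈3.060547, D=e−e_prev≈-2.720703; u=3/2·(-0.267578)+1/2·3.060547+1/4·(-2.720703)≈0.448730; next y=1/2·3.267578+1/2·0.448730≈1.858154
n=4: y≈1.858154, sp=3, e=sp−y≈1.141846; I≈4.202393, D=e−e_prev≈1.409424; u=3/2·1.141846+1/2·4.202393+1/4·1.409424≈4.166321; next y=1/2·1.858154+1/2·4.166321≈3.012238
n=5: y≈3.012238, sp=-3, e=sp−y≈-6.012238; I≈-1.809845, D=e−e_prev≈-7.154083; u=3/2·(-6.012238)+1/2·(-1.809845)+1/4·(-7.154083)≈-11.711800; next y=1/2·3.012238+1/2·(-11.711800)≈-4.349781
n=6: y≈-4.349781, sp=-3, e=sp−y≈1.349781; I≈-0.460064, D=e−e_prev≈7.362019; u=3/2·1.349781+1/2·(-0.460064)+1/4·7.362019≈3.635144; next y=1/2·(-4.349781)+1/2·3.635144≈-0.357318
n=7: y≈-0.357318, sp=-3, e=sp−y≈-2.642682; I≈-3.102746, D=e−e_prev≈-3.992463; u=3/2·(-2.642682)+1/2·(-3.102746)+1/4·(-3.992463)≈-6.513511; next y=1/2·(-0.357318)+1/2·(-6.513511)≈-3.435415
n=8: y≈-3.435415, sp=-3, e=sp−y≈0.435415; I≈-2.667331, D=e−e_prev≈3.078096; u=3/2·0.435415+1/2·(-2.667331)+1/4·3.078096≈0.088981; next y=1/2·(-3.435415)+1/2·0.088981≈-1.673217

0 1 2.250 0.000
1 1 -0.031 1.125
2 3 5.988 0.547
3 3 0.449 3.268
4 3 4.166 1.858
5 -3 -11.712 3.012
6 -3 3.635 -4.350
7 -3 -6.514 -0.357
8 -3 0.089 -3.435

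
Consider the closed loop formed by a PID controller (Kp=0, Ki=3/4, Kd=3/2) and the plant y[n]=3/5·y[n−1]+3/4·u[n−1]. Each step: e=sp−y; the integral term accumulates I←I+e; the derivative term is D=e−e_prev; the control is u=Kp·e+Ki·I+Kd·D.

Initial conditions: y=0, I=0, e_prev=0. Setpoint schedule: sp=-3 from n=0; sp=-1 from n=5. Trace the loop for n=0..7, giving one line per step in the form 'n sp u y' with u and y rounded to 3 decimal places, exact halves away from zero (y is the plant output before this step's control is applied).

0 -3 -6.750 0.000
1 -3 6.891 -5.063
2 -3 -15.340 2.130
3 -3 19.406 -10.227
4 -3 -35.662 8.418
5 -1 55.998 -21.695
6 -1 -90.673 28.981
7 -1 141.949 -50.616

(exact arithmetic carried between steps; '≈' marks a value shown rounded to 6 d.p. or computed from one; I and e_prev carry over from the previous line; the table rounds u and y to 3 d.p., halves away from zero)
n=0: y=0, sp=-3, e=sp−y=-3; I=-3, D=e−e_prev=-3; u=0·(-3)+3/4·(-3)+3/2·(-3)=-6.75; next y=3/5·0+3/4·(-6.75)=-5.0625
n=1: y=-5.0625, sp=-3, e=sp−y=2.0625; I=-0.9375, D=e−e_prev=5.0625; u=0·2.0625+3/4·(-0.9375)+3/2·5.0625=6.890625; next y=3/5·(-5.0625)+3/4·6.890625≈2.130469
n=2: y≈2.130469, sp=-3, e=sp−y≈-5.130469; I≈-6.067969, D=e−e_prev≈-7.192969; u=0·(-5.130469)+3/4·(-6.067969)+3/2·(-7.192969)≈-15.340430; next y=3/5·2.130469+3/4·(-15.340430)≈-10.227041
n=3: y≈-10.227041, sp=-3, e=sp−y≈7.227041; I≈1.159072, D=e−e_prev≈12.357510; u=0·7.227041+3/4·1.159072+3/2·12.357510≈19.405569; next y=3/5·(-10.227041)+3/4·19.405569≈8.417952
n=4: y≈8.417952, sp=-3, e=sp−y≈-11.417952; I≈-10.258880, D=e−e_prev≈-18.644993; u=0·(-11.417952)+3/4·(-10.258880)+3/2·(-18.644993)≈-35.661649; next y=3/5·8.417952+3/4·(-35.661649)≈-21.695466
n=5: y≈-21.695466, sp=-1, e=sp−y≈20.695466; I≈10.436586, D=e−e_prev≈32.113418; u=0·20.695466+3/4·10.436586+3/2·32.113418≈55.997566; next y=3/5·(-21.695466)+3/4·55.997566≈28.980895
n=6: y≈28.980895, sp=-1, e=sp−y≈-29.980895; I≈-19.544309, D=e−e_prev≈-50.676361; u=0·(-29.980895)+3/4·(-19.544309)+3/2·(-50.676361)≈-90.672773; next y=3/5·28.980895+3/4·(-90.672773)≈-50.616043
n=7: y≈-50.616043, sp=-1, e=sp−y≈49.616043; I≈30.071734, D=e−e_prev≈79.596938; u=0·49.616043+3/4·30.071734+3/2·79.596938≈141.949208; next y=3/5·(-50.616043)+3/4·141.949208≈76.092280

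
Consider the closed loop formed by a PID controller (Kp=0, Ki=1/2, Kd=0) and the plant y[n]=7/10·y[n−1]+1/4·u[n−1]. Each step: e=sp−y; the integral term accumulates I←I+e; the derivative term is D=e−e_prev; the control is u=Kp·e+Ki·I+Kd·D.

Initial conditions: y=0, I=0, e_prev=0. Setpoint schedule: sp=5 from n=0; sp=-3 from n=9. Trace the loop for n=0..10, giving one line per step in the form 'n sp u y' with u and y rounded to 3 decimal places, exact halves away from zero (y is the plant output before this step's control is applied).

(exact arithmetic carried between steps; '≈' marks a value shown rounded to 6 d.p. or computed from one; I and e_prev carry over from the previous line; the table rounds u and y to 3 d.p., halves away from zero)
n=0: y=0, sp=5, e=sp−y=5; I=5, D=e−e_prev=5; u=0·5+1/2·5+0·5=2.5; next y=7/10·0+1/4·2.5=0.625
n=1: y=0.625, sp=5, e=sp−y=4.375; I=9.375, D=e−e_prev=-0.625; u=0·4.375+1/2·9.375+0·(-0.625)=4.6875; next y=7/10·0.625+1/4·4.6875=1.609375
n=2: y=1.609375, sp=5, e=sp−y=3.390625; I=12.765625, D=e−e_prev=-0.984375; u=0·3.390625+1/2·12.765625+0·(-0.984375)≈6.382813; next y=7/10·1.609375+1/4·6.382813≈2.722266
n=3: y≈2.722266, sp=5, e=sp−y≈2.277734; I≈15.043359, D=e−e_prev≈-1.112891; u=0·2.277734+1/2·15.043359+0·(-1.112891)≈7.521680; next y=7/10·2.722266+1/4·7.521680≈3.786006
n=4: y≈3.786006, sp=5, e=sp−y≈1.213994; I≈16.257354, D=e−e_prev≈-1.063740; u=0·1.213994+1/2·16.257354+0·(-1.063740)≈8.128677; next y=7/10·3.786006+1/4·8.128677≈4.682373
n=5: y≈4.682373, sp=5, e=sp−y≈0.317627; I≈16.574980, D=e−e_prev≈-0.896367; u=0·0.317627+1/2·16.574980+0·(-0.896367)≈8.287490; next y=7/10·4.682373+1/4·8.287490≈5.349534
n=6: y≈5.349534, sp=5, e=sp−y≈-0.349534; I≈16.225446, D=e−e_prev≈-0.667161; u=0·(-0.349534)+1/2·16.225446+0·(-0.667161)≈8.112723; next y=7/10·5.349534+1/4·8.112723≈5.772854
n=7: y≈5.772854, sp=5, e=sp−y≈-0.772854; I≈15.452592, D=e−e_prev≈-0.423321; u=0·(-0.772854)+1/2·15.452592+0·(-0.423321)≈7.726296; next y=7/10·5.772854+1/4·7.726296≈5.972572
n=8: y≈5.972572, sp=5, e=sp−y≈-0.972572; I≈14.480020, D=e−e_prev≈-0.199718; u=0·(-0.972572)+1/2·14.480020+0·(-0.199718)≈7.240010; next y=7/10·5.972572+1/4·7.240010≈5.990803
n=9: y≈5.990803, sp=-3, e=sp−y≈-8.990803; I≈5.489217, D=e−e_prev≈-8.018231; u=0·(-8.990803)+1/2·5.489217+0·(-8.018231)≈2.744608; next y=7/10·5.990803+1/4·2.744608≈4.879714
n=10: y≈4.879714, sp=-3, e=sp−y≈-7.879714; I≈-2.390497, D=e−e_prev≈1.111089; u=0·(-7.879714)+1/2·(-2.390497)+0·1.111089≈-1.195249; next y=7/10·4.879714+1/4·(-1.195249)≈3.116988

0 5 2.500 0.000
1 5 4.688 0.625
2 5 6.383 1.609
3 5 7.522 2.722
4 5 8.129 3.786
5 5 8.287 4.682
6 5 8.113 5.350
7 5 7.726 5.773
8 5 7.240 5.973
9 -3 2.745 5.991
10 -3 -1.195 4.880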